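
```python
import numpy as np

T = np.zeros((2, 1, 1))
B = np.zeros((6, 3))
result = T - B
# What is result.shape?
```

(2, 6, 3)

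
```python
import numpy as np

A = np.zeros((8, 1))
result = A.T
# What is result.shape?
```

(1, 8)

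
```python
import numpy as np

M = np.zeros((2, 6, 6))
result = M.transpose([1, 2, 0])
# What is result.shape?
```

(6, 6, 2)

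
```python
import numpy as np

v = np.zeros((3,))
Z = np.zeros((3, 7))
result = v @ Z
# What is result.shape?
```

(7,)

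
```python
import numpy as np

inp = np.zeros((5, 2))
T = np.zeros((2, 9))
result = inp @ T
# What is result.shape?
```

(5, 9)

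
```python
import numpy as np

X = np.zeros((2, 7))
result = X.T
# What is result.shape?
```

(7, 2)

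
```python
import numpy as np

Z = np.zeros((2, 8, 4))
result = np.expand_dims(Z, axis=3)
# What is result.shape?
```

(2, 8, 4, 1)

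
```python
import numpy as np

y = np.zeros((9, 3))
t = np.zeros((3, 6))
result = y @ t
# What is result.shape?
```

(9, 6)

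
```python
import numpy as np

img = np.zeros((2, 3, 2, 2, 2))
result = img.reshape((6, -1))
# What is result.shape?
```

(6, 8)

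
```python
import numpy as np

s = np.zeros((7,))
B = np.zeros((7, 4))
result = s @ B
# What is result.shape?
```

(4,)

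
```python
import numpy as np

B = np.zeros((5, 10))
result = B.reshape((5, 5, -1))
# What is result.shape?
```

(5, 5, 2)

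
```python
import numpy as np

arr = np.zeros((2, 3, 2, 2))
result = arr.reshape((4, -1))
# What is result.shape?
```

(4, 6)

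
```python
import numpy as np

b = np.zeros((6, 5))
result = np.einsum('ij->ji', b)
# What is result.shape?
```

(5, 6)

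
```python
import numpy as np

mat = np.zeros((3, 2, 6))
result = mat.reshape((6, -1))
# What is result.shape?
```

(6, 6)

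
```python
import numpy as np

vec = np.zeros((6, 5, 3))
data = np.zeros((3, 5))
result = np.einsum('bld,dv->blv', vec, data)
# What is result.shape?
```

(6, 5, 5)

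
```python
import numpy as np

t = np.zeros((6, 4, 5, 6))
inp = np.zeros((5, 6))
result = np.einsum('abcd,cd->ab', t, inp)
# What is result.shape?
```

(6, 4)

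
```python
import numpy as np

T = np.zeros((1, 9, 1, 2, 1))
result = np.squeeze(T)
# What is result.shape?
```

(9, 2)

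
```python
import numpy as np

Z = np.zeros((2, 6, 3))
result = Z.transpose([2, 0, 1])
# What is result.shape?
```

(3, 2, 6)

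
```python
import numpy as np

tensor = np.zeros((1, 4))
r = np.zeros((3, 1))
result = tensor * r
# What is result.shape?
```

(3, 4)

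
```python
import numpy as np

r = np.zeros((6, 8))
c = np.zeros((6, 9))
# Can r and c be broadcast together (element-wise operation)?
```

No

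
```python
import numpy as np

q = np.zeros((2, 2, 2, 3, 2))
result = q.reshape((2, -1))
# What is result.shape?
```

(2, 24)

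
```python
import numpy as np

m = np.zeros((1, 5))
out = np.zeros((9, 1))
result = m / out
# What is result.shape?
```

(9, 5)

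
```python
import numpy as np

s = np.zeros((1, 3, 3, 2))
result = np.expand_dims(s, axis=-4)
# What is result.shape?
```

(1, 1, 3, 3, 2)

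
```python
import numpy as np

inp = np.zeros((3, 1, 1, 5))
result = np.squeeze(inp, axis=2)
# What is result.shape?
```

(3, 1, 5)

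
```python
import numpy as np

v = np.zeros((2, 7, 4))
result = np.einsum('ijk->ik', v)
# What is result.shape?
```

(2, 4)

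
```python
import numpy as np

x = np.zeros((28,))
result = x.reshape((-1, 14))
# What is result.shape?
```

(2, 14)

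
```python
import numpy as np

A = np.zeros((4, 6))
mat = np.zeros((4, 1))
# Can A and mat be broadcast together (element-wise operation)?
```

Yes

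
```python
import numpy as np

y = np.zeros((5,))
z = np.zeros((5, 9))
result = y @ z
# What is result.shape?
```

(9,)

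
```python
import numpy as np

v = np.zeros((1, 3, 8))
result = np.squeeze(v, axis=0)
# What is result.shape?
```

(3, 8)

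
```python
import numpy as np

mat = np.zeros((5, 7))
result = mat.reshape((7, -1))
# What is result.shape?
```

(7, 5)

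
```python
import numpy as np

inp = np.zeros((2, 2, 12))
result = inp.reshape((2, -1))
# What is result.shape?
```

(2, 24)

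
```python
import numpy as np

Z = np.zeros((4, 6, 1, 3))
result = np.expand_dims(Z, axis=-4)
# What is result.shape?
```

(4, 1, 6, 1, 3)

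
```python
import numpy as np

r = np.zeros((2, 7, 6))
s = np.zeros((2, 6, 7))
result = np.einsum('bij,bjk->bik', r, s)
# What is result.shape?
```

(2, 7, 7)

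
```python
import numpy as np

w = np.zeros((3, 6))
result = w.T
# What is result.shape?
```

(6, 3)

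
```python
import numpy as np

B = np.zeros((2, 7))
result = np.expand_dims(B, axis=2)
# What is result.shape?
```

(2, 7, 1)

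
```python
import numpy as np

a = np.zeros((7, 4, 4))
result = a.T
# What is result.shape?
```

(4, 4, 7)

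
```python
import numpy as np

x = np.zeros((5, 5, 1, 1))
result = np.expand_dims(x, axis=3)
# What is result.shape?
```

(5, 5, 1, 1, 1)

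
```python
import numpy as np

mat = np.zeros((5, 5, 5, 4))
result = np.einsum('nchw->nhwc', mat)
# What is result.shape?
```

(5, 5, 4, 5)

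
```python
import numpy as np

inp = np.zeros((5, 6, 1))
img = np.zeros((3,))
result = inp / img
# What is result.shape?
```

(5, 6, 3)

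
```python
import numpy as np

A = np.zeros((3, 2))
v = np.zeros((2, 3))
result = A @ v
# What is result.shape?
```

(3, 3)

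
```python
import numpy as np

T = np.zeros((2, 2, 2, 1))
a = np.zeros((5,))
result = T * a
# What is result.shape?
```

(2, 2, 2, 5)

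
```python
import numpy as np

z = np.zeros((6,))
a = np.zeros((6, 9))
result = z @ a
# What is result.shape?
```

(9,)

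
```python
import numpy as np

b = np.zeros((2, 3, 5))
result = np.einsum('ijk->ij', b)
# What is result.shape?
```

(2, 3)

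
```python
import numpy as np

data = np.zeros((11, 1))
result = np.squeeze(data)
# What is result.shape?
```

(11,)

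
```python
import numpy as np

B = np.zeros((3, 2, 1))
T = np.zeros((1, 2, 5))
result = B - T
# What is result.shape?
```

(3, 2, 5)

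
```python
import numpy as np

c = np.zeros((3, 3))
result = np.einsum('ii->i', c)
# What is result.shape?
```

(3,)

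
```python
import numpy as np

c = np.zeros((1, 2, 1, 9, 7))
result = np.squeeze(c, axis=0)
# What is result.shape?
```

(2, 1, 9, 7)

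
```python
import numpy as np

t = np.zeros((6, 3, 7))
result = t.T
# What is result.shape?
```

(7, 3, 6)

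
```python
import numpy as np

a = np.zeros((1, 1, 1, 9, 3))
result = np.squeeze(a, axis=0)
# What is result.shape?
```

(1, 1, 9, 3)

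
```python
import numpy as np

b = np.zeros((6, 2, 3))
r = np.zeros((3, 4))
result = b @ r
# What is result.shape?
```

(6, 2, 4)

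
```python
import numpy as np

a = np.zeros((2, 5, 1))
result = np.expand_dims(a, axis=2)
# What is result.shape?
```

(2, 5, 1, 1)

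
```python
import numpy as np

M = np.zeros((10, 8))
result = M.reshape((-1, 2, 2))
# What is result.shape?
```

(20, 2, 2)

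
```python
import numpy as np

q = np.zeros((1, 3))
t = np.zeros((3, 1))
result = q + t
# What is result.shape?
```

(3, 3)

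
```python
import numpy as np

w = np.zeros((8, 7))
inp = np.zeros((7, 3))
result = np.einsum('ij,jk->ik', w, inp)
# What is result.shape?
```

(8, 3)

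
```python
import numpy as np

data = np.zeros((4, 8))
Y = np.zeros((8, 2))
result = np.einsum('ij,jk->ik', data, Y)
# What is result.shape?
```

(4, 2)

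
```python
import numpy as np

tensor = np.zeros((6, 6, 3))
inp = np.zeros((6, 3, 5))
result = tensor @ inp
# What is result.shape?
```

(6, 6, 5)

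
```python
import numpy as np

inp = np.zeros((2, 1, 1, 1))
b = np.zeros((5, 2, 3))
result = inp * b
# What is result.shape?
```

(2, 5, 2, 3)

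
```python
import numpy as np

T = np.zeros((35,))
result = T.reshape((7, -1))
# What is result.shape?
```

(7, 5)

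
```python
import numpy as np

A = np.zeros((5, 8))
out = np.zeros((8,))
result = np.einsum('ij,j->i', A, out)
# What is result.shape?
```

(5,)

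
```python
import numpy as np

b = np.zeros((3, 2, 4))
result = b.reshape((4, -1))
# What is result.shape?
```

(4, 6)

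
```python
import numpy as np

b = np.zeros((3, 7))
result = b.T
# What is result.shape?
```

(7, 3)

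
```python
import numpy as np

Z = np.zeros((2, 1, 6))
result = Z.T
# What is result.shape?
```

(6, 1, 2)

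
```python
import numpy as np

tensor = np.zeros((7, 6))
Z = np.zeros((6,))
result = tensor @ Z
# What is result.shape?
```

(7,)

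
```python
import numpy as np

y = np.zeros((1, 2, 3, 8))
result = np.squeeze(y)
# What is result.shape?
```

(2, 3, 8)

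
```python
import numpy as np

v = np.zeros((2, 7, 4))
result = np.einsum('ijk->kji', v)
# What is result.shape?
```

(4, 7, 2)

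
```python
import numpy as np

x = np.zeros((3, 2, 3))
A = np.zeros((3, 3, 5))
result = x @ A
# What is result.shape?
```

(3, 2, 5)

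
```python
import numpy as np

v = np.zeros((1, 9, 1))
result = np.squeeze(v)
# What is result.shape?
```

(9,)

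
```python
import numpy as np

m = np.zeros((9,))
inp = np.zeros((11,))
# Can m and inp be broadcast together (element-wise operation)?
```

No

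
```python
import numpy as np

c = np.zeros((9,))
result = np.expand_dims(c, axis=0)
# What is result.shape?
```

(1, 9)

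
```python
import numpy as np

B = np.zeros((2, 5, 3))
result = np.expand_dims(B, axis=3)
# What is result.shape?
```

(2, 5, 3, 1)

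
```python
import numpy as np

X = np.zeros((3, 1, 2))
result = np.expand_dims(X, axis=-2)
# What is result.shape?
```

(3, 1, 1, 2)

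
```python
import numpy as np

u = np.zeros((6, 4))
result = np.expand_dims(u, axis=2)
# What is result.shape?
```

(6, 4, 1)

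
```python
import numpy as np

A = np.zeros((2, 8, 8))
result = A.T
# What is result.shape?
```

(8, 8, 2)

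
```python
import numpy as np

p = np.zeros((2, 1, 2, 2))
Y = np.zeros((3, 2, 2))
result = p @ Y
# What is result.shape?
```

(2, 3, 2, 2)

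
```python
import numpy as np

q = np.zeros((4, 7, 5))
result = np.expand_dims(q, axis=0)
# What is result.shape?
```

(1, 4, 7, 5)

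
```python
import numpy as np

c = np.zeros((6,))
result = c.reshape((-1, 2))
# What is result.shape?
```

(3, 2)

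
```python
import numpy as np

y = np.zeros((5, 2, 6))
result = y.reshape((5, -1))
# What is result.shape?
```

(5, 12)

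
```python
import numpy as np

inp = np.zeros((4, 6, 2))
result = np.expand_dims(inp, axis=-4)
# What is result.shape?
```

(1, 4, 6, 2)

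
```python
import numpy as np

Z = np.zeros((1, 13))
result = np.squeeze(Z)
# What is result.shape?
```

(13,)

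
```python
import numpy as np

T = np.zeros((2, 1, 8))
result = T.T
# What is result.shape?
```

(8, 1, 2)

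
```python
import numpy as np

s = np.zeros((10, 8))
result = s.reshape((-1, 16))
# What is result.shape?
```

(5, 16)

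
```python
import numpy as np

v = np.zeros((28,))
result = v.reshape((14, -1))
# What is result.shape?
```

(14, 2)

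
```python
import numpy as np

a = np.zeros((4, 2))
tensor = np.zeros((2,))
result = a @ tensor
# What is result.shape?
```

(4,)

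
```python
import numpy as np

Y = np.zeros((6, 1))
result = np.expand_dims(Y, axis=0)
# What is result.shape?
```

(1, 6, 1)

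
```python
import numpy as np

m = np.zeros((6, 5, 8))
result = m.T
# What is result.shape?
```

(8, 5, 6)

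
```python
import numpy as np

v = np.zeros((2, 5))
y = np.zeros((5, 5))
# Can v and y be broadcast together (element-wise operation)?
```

No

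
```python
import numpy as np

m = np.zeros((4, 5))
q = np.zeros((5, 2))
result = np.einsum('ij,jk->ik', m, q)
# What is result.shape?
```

(4, 2)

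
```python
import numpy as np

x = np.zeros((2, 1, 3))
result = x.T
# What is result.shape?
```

(3, 1, 2)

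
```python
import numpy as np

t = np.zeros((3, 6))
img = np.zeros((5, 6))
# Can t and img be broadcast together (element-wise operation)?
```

No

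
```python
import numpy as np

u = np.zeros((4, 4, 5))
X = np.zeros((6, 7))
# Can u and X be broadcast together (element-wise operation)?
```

No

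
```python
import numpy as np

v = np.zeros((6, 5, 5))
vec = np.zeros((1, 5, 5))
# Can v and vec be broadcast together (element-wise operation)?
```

Yes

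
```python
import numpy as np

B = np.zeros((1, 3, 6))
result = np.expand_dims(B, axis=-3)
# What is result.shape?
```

(1, 1, 3, 6)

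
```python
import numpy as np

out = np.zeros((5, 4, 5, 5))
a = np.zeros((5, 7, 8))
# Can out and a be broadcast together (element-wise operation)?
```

No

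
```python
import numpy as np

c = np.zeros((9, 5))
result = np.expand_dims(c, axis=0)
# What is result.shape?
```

(1, 9, 5)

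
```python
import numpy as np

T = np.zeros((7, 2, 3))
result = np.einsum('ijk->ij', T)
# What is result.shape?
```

(7, 2)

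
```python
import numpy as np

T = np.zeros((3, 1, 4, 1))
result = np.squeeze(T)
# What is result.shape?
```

(3, 4)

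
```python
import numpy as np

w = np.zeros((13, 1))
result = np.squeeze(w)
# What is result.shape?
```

(13,)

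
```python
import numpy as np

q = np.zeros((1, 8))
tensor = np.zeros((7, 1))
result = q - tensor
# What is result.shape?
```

(7, 8)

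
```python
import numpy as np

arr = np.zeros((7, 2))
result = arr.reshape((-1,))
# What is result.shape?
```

(14,)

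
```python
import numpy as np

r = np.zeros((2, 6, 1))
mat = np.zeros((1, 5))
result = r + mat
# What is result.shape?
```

(2, 6, 5)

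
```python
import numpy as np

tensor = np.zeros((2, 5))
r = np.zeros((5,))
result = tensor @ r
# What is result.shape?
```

(2,)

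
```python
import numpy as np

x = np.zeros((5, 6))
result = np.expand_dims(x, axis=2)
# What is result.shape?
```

(5, 6, 1)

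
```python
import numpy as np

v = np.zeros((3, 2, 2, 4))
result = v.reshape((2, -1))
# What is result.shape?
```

(2, 24)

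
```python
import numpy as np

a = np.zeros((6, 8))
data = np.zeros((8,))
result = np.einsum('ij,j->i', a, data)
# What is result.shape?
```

(6,)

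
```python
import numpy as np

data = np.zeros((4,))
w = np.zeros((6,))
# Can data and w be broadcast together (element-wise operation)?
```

No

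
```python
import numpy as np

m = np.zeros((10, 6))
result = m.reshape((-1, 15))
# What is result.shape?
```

(4, 15)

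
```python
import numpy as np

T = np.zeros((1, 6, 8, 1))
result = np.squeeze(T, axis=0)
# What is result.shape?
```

(6, 8, 1)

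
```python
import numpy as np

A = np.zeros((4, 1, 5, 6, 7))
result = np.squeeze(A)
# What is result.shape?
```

(4, 5, 6, 7)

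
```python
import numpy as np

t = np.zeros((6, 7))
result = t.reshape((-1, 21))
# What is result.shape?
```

(2, 21)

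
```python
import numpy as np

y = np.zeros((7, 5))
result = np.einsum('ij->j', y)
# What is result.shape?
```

(5,)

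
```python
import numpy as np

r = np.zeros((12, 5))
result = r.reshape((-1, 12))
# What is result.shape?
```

(5, 12)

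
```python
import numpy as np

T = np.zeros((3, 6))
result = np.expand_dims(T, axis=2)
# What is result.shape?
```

(3, 6, 1)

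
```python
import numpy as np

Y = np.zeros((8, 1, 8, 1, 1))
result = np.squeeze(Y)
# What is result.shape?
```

(8, 8)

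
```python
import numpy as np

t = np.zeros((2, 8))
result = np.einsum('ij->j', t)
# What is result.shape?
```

(8,)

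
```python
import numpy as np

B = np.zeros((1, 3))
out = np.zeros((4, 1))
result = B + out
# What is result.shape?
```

(4, 3)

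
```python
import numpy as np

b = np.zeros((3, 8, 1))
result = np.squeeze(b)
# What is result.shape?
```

(3, 8)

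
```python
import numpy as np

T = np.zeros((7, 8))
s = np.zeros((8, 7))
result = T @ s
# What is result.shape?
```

(7, 7)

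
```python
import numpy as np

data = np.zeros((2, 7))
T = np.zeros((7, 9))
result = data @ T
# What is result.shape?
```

(2, 9)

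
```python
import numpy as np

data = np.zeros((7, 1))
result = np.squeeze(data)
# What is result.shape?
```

(7,)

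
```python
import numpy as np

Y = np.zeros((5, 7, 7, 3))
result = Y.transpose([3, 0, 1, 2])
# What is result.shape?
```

(3, 5, 7, 7)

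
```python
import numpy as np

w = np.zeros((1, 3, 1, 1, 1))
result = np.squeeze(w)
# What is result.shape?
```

(3,)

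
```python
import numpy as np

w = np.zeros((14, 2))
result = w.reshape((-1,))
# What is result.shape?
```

(28,)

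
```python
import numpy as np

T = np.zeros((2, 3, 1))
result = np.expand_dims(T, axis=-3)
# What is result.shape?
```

(2, 1, 3, 1)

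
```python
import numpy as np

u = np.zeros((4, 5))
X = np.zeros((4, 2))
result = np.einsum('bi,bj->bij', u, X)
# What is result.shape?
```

(4, 5, 2)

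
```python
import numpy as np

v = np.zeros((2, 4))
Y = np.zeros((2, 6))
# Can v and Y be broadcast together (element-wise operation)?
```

No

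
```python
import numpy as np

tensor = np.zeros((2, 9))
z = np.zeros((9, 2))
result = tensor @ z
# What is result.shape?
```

(2, 2)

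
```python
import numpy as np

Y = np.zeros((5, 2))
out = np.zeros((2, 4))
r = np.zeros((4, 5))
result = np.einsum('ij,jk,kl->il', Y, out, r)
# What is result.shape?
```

(5, 5)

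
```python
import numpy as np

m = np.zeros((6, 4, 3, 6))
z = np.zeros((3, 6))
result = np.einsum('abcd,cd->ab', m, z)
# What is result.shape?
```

(6, 4)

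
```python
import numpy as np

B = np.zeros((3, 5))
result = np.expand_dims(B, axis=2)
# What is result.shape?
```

(3, 5, 1)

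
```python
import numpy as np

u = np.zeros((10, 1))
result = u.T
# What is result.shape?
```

(1, 10)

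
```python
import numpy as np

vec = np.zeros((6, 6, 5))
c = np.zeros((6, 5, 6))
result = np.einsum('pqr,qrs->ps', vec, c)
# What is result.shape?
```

(6, 6)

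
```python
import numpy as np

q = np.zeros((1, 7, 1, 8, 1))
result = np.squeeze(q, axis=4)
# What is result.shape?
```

(1, 7, 1, 8)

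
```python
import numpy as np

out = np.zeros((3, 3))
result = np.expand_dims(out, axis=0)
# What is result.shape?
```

(1, 3, 3)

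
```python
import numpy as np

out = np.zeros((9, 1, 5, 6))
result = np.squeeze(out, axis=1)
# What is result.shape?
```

(9, 5, 6)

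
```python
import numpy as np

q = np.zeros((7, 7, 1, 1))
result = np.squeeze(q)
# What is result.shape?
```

(7, 7)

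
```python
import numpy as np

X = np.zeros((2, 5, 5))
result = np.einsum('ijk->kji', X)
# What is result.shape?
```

(5, 5, 2)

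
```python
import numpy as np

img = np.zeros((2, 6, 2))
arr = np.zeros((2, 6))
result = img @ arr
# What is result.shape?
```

(2, 6, 6)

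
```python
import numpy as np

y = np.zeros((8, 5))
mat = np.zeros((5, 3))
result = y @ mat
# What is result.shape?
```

(8, 3)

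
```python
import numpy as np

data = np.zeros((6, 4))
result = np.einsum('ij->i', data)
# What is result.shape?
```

(6,)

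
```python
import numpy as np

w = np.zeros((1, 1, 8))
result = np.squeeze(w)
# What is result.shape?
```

(8,)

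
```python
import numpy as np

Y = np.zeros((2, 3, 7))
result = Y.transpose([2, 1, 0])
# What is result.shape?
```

(7, 3, 2)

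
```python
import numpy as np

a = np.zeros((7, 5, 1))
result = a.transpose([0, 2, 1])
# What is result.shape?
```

(7, 1, 5)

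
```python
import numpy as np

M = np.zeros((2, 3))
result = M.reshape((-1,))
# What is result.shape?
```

(6,)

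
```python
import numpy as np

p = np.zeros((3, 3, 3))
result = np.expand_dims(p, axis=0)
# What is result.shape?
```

(1, 3, 3, 3)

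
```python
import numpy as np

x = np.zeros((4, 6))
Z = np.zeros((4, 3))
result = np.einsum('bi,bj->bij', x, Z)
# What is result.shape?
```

(4, 6, 3)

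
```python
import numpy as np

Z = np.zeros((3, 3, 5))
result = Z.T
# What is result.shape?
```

(5, 3, 3)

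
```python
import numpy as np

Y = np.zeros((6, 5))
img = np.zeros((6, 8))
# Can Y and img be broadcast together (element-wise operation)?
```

No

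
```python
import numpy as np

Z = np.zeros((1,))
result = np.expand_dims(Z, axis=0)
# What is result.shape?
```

(1, 1)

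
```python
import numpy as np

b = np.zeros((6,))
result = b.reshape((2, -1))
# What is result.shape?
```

(2, 3)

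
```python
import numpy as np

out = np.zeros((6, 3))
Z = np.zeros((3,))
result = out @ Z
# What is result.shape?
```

(6,)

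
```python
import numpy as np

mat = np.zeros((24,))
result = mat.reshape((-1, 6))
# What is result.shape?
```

(4, 6)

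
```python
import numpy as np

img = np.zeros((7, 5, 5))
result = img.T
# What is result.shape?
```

(5, 5, 7)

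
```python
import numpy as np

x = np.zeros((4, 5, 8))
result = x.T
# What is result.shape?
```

(8, 5, 4)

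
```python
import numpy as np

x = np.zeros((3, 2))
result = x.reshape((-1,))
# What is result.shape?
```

(6,)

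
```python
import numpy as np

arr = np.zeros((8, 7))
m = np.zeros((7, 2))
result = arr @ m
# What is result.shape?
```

(8, 2)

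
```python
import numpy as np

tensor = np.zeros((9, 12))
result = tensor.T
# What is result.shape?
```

(12, 9)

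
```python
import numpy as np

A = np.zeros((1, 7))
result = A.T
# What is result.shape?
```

(7, 1)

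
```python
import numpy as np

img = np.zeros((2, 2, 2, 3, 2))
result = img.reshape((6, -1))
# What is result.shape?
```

(6, 8)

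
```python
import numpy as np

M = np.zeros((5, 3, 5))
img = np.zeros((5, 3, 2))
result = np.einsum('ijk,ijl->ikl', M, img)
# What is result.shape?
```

(5, 5, 2)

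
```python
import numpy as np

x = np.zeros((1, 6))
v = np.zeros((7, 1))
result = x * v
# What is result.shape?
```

(7, 6)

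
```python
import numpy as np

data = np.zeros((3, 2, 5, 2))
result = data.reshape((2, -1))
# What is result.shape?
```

(2, 30)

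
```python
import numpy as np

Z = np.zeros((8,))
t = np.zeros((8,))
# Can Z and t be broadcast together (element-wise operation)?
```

Yes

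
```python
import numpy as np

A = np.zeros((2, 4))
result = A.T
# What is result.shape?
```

(4, 2)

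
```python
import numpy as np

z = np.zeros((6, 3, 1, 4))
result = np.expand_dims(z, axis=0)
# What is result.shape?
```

(1, 6, 3, 1, 4)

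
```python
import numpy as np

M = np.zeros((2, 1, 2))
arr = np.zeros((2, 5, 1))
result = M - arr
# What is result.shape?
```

(2, 5, 2)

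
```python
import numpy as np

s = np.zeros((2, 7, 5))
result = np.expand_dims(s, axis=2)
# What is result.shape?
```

(2, 7, 1, 5)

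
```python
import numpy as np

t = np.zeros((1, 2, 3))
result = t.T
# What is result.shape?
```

(3, 2, 1)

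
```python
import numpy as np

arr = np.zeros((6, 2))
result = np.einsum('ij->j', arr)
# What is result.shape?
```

(2,)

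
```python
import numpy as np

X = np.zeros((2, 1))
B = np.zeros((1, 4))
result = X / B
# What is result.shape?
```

(2, 4)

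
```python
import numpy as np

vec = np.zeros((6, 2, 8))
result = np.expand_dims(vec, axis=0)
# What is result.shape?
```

(1, 6, 2, 8)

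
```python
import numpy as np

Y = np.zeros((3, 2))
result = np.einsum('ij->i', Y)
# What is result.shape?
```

(3,)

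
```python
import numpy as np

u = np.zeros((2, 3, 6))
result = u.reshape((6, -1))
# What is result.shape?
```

(6, 6)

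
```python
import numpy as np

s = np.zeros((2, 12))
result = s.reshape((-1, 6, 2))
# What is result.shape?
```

(2, 6, 2)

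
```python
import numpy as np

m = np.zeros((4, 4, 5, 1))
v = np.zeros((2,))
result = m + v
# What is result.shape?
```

(4, 4, 5, 2)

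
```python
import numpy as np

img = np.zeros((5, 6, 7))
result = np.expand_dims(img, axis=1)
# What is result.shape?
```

(5, 1, 6, 7)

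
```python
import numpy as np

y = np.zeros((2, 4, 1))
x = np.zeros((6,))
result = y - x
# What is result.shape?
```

(2, 4, 6)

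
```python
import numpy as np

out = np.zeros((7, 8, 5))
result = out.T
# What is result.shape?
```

(5, 8, 7)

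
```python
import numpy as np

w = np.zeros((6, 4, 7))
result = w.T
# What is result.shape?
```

(7, 4, 6)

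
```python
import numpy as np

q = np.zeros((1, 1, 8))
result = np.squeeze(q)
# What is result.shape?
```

(8,)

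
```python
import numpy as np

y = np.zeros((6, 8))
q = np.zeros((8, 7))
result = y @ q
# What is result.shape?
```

(6, 7)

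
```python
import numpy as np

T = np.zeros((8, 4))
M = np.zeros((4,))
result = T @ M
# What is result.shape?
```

(8,)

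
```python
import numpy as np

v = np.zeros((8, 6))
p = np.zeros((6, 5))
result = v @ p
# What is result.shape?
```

(8, 5)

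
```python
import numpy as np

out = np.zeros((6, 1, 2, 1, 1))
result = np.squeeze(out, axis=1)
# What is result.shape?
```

(6, 2, 1, 1)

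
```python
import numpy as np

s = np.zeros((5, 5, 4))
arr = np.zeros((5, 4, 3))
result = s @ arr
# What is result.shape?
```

(5, 5, 3)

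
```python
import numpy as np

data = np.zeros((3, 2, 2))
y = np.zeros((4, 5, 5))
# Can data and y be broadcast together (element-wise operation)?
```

No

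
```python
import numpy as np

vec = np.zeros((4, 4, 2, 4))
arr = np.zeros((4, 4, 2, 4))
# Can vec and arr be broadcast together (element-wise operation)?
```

Yes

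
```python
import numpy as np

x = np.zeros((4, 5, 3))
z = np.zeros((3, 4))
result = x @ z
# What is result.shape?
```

(4, 5, 4)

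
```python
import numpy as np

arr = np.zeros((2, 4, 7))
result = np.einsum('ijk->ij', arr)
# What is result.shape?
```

(2, 4)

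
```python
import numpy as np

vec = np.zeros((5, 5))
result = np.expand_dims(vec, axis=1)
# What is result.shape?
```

(5, 1, 5)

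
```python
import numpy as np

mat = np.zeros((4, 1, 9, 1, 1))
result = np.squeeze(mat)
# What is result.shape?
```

(4, 9)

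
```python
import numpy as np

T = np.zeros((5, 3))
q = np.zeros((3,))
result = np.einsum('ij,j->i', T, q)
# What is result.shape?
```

(5,)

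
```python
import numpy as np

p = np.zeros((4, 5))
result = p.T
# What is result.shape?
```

(5, 4)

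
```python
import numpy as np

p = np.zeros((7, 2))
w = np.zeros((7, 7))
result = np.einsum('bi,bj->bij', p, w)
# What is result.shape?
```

(7, 2, 7)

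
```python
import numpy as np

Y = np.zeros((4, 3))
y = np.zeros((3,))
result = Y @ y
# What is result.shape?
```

(4,)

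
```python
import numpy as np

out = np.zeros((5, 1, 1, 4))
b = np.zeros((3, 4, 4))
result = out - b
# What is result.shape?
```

(5, 3, 4, 4)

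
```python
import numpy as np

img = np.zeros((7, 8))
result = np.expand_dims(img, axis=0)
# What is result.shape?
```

(1, 7, 8)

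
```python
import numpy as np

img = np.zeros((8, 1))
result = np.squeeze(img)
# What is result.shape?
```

(8,)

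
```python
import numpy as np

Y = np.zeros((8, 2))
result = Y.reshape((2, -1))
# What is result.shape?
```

(2, 8)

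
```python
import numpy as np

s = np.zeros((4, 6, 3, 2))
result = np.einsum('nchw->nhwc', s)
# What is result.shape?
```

(4, 3, 2, 6)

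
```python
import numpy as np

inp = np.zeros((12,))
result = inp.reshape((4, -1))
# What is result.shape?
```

(4, 3)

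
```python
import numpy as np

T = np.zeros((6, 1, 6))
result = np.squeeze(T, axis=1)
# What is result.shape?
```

(6, 6)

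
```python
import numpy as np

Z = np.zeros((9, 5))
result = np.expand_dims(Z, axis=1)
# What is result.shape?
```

(9, 1, 5)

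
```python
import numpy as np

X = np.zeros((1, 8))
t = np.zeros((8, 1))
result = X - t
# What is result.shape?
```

(8, 8)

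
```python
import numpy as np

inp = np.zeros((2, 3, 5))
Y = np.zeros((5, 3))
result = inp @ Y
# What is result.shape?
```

(2, 3, 3)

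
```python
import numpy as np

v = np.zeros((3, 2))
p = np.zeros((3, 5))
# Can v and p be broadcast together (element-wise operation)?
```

No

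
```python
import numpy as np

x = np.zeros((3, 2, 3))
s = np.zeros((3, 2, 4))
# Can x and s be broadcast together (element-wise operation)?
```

No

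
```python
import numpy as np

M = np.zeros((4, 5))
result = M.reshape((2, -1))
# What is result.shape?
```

(2, 10)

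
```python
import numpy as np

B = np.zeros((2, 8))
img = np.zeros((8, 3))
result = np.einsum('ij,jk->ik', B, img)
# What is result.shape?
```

(2, 3)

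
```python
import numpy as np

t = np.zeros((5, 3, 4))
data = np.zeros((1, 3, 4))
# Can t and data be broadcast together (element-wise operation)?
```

Yes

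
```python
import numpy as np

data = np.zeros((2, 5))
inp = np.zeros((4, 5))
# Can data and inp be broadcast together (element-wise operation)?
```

No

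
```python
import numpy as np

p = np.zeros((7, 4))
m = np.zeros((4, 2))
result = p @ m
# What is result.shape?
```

(7, 2)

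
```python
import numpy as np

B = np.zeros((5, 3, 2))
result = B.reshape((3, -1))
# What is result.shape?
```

(3, 10)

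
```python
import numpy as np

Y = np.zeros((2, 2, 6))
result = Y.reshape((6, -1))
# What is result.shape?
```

(6, 4)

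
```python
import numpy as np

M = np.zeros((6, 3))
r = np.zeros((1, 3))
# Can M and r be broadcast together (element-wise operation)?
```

Yes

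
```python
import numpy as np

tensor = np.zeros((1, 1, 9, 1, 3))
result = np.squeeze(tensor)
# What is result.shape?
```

(9, 3)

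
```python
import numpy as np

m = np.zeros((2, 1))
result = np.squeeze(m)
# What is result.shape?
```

(2,)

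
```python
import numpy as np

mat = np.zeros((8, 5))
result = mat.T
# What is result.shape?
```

(5, 8)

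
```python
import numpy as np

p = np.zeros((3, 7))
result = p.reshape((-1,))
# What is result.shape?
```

(21,)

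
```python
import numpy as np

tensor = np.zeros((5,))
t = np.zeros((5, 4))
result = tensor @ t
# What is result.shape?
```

(4,)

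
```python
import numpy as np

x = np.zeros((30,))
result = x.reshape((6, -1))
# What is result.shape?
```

(6, 5)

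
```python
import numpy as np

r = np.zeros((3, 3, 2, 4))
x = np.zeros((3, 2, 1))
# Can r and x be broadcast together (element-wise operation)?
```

Yes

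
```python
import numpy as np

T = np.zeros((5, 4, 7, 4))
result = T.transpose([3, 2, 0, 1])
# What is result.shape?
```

(4, 7, 5, 4)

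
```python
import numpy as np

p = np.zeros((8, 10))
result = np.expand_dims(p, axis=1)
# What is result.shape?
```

(8, 1, 10)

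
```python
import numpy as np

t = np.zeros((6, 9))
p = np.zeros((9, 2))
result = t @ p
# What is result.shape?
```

(6, 2)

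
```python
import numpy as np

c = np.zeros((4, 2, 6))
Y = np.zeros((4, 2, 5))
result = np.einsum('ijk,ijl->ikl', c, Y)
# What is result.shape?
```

(4, 6, 5)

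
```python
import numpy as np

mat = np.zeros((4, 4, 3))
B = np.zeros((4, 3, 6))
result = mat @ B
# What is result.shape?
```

(4, 4, 6)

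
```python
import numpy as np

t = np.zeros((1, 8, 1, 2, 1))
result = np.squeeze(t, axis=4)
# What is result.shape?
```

(1, 8, 1, 2)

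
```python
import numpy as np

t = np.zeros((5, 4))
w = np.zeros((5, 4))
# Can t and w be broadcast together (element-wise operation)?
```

Yes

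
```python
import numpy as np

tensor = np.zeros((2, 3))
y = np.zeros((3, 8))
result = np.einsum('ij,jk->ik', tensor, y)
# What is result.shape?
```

(2, 8)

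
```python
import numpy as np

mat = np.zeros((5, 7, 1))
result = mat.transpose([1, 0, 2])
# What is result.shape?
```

(7, 5, 1)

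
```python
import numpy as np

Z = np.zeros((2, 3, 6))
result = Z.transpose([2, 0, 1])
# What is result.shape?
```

(6, 2, 3)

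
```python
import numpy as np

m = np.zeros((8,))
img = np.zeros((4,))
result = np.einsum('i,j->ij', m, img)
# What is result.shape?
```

(8, 4)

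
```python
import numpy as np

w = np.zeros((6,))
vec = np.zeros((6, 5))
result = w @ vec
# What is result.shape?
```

(5,)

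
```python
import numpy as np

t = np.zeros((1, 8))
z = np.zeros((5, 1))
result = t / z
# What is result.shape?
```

(5, 8)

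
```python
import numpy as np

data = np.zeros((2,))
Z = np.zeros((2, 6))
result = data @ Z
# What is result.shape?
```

(6,)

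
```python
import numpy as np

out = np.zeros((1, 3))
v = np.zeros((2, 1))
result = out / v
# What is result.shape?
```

(2, 3)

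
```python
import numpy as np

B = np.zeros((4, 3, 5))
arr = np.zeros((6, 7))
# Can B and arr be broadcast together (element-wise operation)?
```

No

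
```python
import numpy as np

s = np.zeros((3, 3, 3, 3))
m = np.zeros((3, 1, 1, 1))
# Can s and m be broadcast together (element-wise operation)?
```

Yes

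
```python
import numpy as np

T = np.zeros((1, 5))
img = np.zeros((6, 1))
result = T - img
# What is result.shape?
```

(6, 5)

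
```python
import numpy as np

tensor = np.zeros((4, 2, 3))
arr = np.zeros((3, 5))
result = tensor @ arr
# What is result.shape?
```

(4, 2, 5)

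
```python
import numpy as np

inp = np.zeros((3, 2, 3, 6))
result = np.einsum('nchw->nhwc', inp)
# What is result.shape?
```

(3, 3, 6, 2)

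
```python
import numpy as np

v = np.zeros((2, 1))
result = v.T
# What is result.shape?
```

(1, 2)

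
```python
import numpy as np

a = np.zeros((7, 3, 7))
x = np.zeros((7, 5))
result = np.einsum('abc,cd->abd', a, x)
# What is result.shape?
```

(7, 3, 5)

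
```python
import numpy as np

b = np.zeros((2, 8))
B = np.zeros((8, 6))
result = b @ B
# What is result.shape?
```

(2, 6)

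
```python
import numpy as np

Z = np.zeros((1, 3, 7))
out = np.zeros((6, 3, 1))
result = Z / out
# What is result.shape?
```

(6, 3, 7)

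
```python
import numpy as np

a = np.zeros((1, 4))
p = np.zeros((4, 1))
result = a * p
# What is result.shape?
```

(4, 4)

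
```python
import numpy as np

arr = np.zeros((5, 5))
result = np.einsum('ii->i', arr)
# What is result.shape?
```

(5,)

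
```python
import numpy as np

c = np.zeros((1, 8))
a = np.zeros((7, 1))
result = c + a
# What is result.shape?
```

(7, 8)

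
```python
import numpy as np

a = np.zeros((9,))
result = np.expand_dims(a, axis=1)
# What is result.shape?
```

(9, 1)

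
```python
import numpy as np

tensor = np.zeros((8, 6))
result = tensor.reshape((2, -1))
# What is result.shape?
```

(2, 24)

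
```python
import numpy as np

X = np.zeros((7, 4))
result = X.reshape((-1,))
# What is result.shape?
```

(28,)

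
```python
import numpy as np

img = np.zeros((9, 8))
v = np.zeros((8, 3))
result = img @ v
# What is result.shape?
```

(9, 3)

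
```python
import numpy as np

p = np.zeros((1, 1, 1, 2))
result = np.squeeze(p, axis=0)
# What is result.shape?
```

(1, 1, 2)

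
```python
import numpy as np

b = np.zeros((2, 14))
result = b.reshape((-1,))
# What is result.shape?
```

(28,)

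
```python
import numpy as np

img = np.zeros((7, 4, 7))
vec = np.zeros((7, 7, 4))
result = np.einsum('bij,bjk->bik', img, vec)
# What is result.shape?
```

(7, 4, 4)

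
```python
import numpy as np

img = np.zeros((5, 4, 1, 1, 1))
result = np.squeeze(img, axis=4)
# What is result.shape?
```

(5, 4, 1, 1)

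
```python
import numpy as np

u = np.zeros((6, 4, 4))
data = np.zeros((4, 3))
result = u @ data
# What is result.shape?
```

(6, 4, 3)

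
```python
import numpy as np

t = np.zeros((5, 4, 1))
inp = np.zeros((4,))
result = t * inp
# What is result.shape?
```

(5, 4, 4)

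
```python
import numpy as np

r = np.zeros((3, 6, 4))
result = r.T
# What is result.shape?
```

(4, 6, 3)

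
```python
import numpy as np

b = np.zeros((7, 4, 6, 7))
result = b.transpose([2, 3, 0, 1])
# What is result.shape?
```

(6, 7, 7, 4)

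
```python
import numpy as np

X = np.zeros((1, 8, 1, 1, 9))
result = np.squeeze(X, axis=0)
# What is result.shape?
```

(8, 1, 1, 9)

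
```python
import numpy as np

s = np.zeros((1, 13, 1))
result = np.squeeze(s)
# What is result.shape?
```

(13,)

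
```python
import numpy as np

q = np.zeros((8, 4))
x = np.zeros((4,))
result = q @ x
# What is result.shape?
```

(8,)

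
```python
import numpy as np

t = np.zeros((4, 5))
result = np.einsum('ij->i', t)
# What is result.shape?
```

(4,)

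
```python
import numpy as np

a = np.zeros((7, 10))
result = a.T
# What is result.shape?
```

(10, 7)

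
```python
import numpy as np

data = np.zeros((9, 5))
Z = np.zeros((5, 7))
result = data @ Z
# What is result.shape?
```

(9, 7)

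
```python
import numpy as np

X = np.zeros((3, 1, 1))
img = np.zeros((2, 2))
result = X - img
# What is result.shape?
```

(3, 2, 2)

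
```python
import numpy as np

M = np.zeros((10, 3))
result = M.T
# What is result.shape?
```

(3, 10)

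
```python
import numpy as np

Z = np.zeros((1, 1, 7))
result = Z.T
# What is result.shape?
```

(7, 1, 1)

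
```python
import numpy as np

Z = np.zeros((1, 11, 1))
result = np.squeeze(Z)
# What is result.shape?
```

(11,)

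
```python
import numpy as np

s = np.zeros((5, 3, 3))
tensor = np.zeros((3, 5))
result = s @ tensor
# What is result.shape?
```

(5, 3, 5)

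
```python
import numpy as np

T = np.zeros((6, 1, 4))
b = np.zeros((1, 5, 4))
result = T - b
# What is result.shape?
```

(6, 5, 4)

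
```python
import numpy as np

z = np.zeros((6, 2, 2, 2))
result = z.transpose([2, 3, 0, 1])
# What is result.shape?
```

(2, 2, 6, 2)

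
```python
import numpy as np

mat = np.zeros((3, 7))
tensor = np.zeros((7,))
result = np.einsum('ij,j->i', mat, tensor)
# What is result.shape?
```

(3,)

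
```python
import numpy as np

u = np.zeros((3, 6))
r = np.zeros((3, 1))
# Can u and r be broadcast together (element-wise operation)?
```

Yes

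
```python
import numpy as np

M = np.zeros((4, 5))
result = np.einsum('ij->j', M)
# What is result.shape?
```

(5,)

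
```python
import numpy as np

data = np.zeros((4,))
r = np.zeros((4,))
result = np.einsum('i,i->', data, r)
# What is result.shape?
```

()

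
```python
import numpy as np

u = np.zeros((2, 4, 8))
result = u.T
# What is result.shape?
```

(8, 4, 2)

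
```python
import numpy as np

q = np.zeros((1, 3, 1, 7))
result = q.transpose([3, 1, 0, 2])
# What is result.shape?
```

(7, 3, 1, 1)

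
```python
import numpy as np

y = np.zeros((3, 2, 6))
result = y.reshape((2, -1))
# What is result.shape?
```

(2, 18)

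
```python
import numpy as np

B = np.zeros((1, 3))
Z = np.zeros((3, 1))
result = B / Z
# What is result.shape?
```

(3, 3)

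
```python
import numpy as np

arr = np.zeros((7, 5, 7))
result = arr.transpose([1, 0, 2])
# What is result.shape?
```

(5, 7, 7)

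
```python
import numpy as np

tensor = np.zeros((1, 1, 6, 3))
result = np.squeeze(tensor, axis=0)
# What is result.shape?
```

(1, 6, 3)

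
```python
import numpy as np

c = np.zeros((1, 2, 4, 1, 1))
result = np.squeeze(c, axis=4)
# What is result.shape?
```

(1, 2, 4, 1)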